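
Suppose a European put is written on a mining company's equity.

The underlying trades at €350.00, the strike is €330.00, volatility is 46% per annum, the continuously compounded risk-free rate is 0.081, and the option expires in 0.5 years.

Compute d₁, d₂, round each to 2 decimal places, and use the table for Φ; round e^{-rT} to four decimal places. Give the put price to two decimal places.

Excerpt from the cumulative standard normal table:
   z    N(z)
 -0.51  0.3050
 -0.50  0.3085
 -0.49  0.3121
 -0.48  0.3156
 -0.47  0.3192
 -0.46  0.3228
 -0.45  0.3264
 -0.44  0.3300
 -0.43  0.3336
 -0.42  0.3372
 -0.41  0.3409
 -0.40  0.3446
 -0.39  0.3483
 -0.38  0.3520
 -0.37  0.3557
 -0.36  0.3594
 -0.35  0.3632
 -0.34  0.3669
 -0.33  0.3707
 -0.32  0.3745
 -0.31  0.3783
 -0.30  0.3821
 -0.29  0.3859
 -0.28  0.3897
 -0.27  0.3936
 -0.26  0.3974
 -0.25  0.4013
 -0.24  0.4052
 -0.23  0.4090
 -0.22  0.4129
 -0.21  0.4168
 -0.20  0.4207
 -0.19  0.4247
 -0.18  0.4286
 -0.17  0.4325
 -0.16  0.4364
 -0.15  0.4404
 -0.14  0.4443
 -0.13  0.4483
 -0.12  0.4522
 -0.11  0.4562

€29.08

σ√T = 0.46·√0.5 = 0.3253
d₁ = [ln(350/330) + (0.081 + ½·0.46²)·0.5] / (σ√T) = (0.0588 + 0.0934) / 0.3253 = 0.4680 which rounds to 0.47
d₂ = 0.4680 − 0.3253 = 0.1428 which rounds to 0.14
e^(−rT) = e^(−0.081·0.5) = 0.9603
N(−d₂) = N(-0.14) = 0.4443;  N(−d₁) = N(-0.47) = 0.3192
P = 330·0.9603·0.4443 − 350·0.3192 = 140.7982 − 111.7200 = 29.0782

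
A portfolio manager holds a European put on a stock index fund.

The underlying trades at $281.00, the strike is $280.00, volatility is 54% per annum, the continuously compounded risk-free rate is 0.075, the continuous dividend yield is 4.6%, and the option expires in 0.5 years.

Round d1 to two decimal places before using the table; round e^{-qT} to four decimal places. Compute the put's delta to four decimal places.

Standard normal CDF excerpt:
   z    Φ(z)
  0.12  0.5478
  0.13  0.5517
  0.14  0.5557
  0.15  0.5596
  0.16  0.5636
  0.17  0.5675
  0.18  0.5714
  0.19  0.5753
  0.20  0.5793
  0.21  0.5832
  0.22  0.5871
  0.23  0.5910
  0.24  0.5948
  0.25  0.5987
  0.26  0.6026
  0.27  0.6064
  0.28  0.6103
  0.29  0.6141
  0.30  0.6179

-0.3960

σ√T = 0.54·√0.5 = 0.3818
d₁ = [ln(281/280) + (0.075 − 0.046 + 0.54²/2)·0.5] / 0.3818 = [0.0036 + 0.0874] / 0.3818 = 0.2382 ⇒ 0.24
N(d₁) = N(0.24) = 0.5948
Δ_put = e^(−qT)·(N(d₁) − 1) = 0.9773·(0.5948 − 1) = -0.3960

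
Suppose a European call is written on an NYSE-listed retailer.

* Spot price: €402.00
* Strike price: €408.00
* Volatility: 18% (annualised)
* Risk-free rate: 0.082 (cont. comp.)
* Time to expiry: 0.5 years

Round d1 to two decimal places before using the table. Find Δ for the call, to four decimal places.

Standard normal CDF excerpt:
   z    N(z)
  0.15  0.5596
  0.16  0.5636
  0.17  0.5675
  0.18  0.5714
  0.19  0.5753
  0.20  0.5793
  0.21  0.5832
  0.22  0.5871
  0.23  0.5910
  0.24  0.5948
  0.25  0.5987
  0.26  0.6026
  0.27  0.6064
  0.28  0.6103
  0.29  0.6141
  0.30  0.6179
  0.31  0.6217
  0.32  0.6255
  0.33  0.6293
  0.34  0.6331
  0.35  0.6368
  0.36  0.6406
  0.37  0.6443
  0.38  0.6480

0.6064

σ√T = 0.18 × 0.7071 = 0.1273
d₁ = [ln(402/408) + (0.082 + 0.18²/2)·0.5] / 0.1273 = [-0.0148 + 0.0491] / 0.1273 = 0.2694 ≈ 0.27
N(d₁) = N(0.27) = 0.6064
Δ_call = N(d₁) = 0.6064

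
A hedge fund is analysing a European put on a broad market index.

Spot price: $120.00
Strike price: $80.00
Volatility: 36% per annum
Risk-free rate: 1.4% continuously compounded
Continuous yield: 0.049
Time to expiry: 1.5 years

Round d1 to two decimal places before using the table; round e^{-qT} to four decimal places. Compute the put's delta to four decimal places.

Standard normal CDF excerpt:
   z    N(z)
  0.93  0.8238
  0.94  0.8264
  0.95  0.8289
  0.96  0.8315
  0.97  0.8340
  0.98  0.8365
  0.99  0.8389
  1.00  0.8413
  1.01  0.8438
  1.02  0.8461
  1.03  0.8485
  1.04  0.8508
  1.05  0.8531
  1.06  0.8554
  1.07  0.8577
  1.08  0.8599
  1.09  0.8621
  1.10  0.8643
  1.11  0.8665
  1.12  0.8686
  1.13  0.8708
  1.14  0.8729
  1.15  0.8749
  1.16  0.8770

T = 1.5;  σ√T = 0.4409
d₁ = [ln(120/80) + (0.014 − 0.049 + ½·0.36²)·1.5] / (σ√T) = (0.4055 + 0.0447) / 0.4409 = 1.0210 which rounds to 1.02
N(d₁) = N(1.02) = 0.8461
Δ_put = exp(−qT)·(N(d₁) − 1) = 0.9291·(0.8461 − 1) = -0.1430

-0.1430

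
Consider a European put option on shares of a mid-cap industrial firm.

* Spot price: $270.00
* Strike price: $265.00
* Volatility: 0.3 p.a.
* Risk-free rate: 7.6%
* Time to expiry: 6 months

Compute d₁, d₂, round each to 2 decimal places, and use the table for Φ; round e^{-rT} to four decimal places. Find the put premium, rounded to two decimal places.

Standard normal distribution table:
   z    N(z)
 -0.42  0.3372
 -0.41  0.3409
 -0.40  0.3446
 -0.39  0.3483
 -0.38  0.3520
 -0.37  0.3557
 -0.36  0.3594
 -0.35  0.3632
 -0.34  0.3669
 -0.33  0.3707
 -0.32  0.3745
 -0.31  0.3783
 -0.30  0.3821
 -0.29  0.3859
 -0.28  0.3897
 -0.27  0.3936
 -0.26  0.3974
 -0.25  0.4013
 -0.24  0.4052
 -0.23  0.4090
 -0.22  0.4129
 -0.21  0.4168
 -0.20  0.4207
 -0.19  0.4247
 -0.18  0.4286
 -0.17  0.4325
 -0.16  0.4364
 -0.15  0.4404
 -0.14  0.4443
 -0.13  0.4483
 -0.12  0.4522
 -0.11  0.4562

σ√T = 0.3·√0.5 = 0.2121
d₁ = [ln(270/265) + (0.076 + 0.3²/2)·0.5] / 0.2121 = [0.0187 + 0.0605] / 0.2121 = 0.3733 ≈ 0.37
d₂ = d₁ − σ√T = 0.3733 − 0.2121 = 0.1612 ≈ 0.16
exp(−rT) = exp(−0.076·0.5) = 0.9627
N(−d₂) = N(-0.16) = 0.4364;  N(−d₁) = N(-0.37) = 0.3557
P = 265·0.9627·0.4364 − 270·0.3557 = 111.3324 − 96.0390 = 15.2934

$15.29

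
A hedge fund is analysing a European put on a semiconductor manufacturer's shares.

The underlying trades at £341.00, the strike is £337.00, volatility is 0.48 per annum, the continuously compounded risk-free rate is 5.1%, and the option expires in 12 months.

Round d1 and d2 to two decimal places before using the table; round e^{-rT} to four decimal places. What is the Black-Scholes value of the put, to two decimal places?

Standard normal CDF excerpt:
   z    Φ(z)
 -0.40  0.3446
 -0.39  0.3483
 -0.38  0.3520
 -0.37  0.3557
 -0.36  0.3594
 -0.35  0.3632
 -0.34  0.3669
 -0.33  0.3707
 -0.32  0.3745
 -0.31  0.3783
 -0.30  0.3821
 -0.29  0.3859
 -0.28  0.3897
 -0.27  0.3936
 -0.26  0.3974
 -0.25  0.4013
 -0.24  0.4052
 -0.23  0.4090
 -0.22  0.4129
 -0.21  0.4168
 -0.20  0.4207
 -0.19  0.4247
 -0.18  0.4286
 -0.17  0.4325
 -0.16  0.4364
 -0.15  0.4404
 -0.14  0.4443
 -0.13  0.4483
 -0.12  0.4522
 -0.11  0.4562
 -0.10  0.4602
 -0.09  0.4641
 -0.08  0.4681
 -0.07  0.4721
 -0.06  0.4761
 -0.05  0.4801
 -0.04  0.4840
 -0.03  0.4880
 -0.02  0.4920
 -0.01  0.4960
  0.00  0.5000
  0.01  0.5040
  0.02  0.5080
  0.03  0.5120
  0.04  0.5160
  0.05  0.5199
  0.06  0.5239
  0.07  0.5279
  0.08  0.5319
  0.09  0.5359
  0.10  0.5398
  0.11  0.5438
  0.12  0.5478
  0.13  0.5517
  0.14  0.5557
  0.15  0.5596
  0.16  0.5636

σ√T = 0.48 × 1.0000 = 0.4800
d₁ = [ln(341/337) + (0.051 + 0.48²/2)·1] / 0.4800 = [0.0118 + 0.1662] / 0.4800 = 0.3708 → 0.37
d₂ = d₁ − σ√T = 0.3708 − 0.4800 = -0.1092 → -0.11
exp(−rT) = exp(−0.051·1) = 0.9503
P = 337·0.9503·N(0.11) − 341·N(-0.37) = 337·0.9503·0.5438 − 341·0.3557 = 174.1525 − 121.2937 = 52.8588

£52.86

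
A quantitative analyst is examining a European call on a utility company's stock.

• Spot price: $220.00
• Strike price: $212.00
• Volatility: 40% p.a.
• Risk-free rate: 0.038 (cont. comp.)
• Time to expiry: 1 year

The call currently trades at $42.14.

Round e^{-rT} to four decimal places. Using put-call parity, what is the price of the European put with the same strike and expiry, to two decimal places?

e^(−rT) = e^(−0.038·1) = 0.9627
Put-call parity: C − P = S − K·e^(−rT) = 220 − 212·0.9627 = 220 − 204.0924 = 15.9076
P = C − (C − P) = 42.14 − (15.9076) = 26.2324

$26.23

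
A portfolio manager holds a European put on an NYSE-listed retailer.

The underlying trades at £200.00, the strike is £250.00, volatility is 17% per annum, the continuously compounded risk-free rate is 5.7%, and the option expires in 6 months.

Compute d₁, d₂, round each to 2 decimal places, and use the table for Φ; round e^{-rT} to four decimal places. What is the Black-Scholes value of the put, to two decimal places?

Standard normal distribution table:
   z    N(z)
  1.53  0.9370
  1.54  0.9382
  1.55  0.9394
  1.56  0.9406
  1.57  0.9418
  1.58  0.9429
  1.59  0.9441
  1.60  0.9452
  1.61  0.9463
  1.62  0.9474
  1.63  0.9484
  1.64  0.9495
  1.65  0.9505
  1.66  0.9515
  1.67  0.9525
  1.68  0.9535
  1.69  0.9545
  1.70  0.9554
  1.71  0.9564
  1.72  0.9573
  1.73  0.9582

σ√T = 0.17 × 0.7071 = 0.1202
d₁ = [ln(200/250) + (0.057 + 0.17²/2)·0.5] / 0.1202 = [-0.2231 + 0.0357] / 0.1202 = -1.5591 ⇒ -1.56
d₂ = d₁ − σ√T = -1.5591 − 0.1202 = -1.6793 ⇒ -1.68
e^(−rT) = e^(−0.057·0.5) = 0.9719
N(−d₂) = N(1.68) = 0.9535;  N(−d₁) = N(1.56) = 0.9406
P = 250·0.9719·0.9535 − 200·0.9406 = 231.6767 − 188.1200 = 43.5567

£43.56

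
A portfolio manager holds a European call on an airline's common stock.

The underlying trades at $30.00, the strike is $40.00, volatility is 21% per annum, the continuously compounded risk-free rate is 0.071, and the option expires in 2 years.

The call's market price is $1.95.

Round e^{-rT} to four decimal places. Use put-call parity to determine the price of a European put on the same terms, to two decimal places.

$6.65

e^(−rT) = e^(−0.071·2) = 0.8676
Put-call parity: C − P = S − K·e^(−rT) = 30 − 40·0.8676 = 30 − 34.7040 = -4.7040
P = C − (C − P) = 1.95 − (-4.7040) = 6.6540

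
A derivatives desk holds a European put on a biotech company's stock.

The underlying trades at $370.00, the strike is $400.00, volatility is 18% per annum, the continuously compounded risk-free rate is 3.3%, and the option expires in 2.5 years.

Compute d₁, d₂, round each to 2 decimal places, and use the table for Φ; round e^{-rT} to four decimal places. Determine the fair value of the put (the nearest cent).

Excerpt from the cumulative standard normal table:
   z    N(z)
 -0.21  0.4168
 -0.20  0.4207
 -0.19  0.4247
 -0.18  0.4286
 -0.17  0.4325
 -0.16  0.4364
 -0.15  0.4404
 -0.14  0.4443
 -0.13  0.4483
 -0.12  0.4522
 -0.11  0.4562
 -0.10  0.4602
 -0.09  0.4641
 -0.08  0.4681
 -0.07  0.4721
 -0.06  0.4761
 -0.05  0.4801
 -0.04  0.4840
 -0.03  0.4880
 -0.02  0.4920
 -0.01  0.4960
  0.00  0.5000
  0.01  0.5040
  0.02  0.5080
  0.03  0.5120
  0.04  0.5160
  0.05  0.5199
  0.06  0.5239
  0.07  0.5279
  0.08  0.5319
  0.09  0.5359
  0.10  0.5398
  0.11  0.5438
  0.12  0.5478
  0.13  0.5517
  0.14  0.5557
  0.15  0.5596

$41.73

σ√T = 0.18 × 1.5811 = 0.2846
d₁ = [ln(370/400) + (0.033 + 0.18²/2)·2.5] / 0.2846 = [-0.0780 + 0.1230] / 0.2846 = 0.1582 ≈ 0.16
d₂ = d₁ − σ√T = 0.1582 − 0.2846 = -0.1264 ≈ -0.13
exp(−rT) = exp(−0.033·2.5) = 0.9208
N(−d₂) = N(0.13) = 0.5517;  N(−d₁) = N(-0.16) = 0.4364
P = 400·0.9208·0.5517 − 370·0.4364 = 203.2021 − 161.4680 = 41.7341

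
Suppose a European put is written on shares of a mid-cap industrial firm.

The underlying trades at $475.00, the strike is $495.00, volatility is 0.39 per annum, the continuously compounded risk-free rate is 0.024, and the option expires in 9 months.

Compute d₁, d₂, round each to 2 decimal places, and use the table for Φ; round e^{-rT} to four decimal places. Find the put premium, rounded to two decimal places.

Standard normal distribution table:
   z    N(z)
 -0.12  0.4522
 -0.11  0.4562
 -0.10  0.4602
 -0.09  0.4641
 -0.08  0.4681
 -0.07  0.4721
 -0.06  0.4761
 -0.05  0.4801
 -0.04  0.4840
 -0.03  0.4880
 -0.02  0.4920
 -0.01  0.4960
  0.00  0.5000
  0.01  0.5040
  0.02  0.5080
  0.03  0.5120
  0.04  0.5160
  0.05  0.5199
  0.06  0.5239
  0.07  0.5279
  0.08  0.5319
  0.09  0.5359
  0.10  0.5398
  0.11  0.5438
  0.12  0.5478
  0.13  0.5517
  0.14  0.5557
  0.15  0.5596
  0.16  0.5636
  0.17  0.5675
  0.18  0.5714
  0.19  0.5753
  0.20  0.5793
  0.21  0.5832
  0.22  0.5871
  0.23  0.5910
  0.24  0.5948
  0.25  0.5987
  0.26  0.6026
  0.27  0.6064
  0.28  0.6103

σ√T = 0.39·√0.75 = 0.3377
ln(S/K) + (r + σ²/2)T = ln(475/495) + (0.024 + 0.39²/2)·0.75 = -0.0412 + 0.0750 = 0.0338
d₁ = 0.0338 / 0.3377 = 0.1001 which rounds to 0.10
d₂ = d₁ − σ√T = 0.1001 − 0.3377 = -0.2377 which rounds to -0.24
e^(−rT) = e^(−0.024·0.75) = 0.9822
N(−d₂) = N(0.24) = 0.5948;  N(−d₁) = N(-0.10) = 0.4602
P = 495·0.9822·0.5948 − 475·0.4602 = 289.1852 − 218.5950 = 70.5902

$70.59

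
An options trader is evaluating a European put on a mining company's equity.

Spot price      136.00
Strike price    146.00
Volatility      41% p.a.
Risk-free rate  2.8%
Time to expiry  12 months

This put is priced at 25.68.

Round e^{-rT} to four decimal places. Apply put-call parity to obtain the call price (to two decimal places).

19.71

e^(−rT) = e^(−0.028·1) = 0.9724
Put-call parity: C − P = S − K·e^(−rT) = 136 − 146·0.9724 = 136 − 141.9704 = -5.9704
C = P + (C − P) = 25.68 + (-5.9704) = 19.7096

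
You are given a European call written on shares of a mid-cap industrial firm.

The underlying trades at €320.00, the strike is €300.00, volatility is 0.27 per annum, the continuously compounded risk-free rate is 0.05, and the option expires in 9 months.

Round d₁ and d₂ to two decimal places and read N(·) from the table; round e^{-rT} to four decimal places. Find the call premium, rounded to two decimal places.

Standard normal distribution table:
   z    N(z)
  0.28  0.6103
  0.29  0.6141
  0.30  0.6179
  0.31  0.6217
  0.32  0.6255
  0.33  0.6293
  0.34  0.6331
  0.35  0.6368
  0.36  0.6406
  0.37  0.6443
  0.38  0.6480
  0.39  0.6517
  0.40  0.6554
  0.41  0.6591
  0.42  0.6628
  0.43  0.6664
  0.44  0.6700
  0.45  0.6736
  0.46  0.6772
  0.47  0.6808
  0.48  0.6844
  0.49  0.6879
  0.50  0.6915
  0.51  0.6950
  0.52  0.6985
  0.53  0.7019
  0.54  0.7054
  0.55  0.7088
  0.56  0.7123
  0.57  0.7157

€46.07

σ√T = 0.27 × 0.8660 = 0.2338
d₁ = [ln(320/300) + (0.05 + 0.27²/2)·0.75] / 0.2338 = [0.0645 + 0.0648] / 0.2338 = 0.5533 ≈ 0.55
d₂ = d₁ − σ√T = 0.5533 − 0.2338 = 0.3195 ≈ 0.32
exp(−rT) = exp(−0.05·0.75) = 0.9632
N(d₁) = N(0.55) = 0.7088;  N(d₂) = N(0.32) = 0.6255
C = 320·0.7088 − 300·0.9632·0.6255 = 226.8160 − 180.7445 = 46.0715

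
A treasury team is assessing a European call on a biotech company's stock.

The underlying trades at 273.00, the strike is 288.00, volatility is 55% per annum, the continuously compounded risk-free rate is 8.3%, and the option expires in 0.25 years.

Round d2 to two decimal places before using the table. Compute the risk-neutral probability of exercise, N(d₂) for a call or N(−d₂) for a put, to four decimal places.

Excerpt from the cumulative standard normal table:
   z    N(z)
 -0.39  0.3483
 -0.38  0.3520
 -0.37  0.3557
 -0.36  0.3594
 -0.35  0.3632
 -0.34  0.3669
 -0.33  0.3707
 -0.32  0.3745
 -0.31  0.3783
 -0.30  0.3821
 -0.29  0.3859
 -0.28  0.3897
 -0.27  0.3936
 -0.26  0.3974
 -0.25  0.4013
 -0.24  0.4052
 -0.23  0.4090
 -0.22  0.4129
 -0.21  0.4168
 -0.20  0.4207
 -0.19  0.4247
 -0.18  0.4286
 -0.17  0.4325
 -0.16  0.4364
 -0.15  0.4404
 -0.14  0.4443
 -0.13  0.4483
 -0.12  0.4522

T = 0.25;  σ√T = 0.2750
d₁ = [ln(273/288) + (0.083 + 0.55²/2)·0.25] / 0.2750 = [-0.0535 + 0.0586] / 0.2750 = 0.0185 ⇒ 0.02
d₂ = d₁ − σ√T = 0.0185 − 0.2750 = -0.2565 ⇒ -0.26
Risk-neutral Pr[S_T > K] = N(d₂) = N(-0.26) = 0.3974

0.3974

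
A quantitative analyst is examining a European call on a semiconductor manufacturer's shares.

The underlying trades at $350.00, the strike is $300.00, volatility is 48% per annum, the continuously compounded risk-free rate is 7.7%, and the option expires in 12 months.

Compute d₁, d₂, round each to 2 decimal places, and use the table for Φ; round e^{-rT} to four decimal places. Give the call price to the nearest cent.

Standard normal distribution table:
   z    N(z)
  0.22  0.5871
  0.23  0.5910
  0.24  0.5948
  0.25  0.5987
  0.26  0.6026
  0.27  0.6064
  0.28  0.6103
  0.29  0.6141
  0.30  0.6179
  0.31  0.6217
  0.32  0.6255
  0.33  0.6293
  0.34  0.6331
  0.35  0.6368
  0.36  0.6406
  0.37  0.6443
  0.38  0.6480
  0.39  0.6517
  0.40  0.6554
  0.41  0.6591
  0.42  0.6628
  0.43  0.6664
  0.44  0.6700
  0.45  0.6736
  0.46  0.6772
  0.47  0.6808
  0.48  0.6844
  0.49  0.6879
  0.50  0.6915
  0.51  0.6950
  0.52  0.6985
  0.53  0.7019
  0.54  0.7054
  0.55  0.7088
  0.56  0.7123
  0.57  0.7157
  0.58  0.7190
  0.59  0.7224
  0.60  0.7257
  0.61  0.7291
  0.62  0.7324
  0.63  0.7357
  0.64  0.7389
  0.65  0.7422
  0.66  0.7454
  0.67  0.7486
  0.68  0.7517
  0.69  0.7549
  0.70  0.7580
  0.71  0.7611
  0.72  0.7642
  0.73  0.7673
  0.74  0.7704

$102.25

T = 1;  σ√T = 0.4800
d₁ = [ln(350/300) + (0.077 + 0.48²/2)·1] / 0.4800 = [0.1542 + 0.1922] / 0.4800 = 0.7216 which rounds to 0.72
d₂ = d₁ − σ√T = 0.7216 − 0.4800 = 0.2416 which rounds to 0.24
e^(−rT) = e^(−0.077·1) = 0.9259
N(d₁) = N(0.72) = 0.7642;  N(d₂) = N(0.24) = 0.5948
C = 350·0.7642 − 300·0.9259·0.5948 = 267.4700 − 165.2176 = 102.2524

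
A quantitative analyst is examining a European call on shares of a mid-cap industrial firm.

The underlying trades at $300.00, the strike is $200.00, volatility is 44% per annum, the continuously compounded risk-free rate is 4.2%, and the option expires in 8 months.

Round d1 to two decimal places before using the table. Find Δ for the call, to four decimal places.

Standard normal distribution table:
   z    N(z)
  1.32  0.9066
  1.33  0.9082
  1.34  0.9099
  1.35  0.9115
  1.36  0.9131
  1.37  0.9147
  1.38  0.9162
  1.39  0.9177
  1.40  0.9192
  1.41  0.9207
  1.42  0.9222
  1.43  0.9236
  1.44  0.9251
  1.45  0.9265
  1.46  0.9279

0.9177

σ√T = 0.44·√0.6667 = 0.3593
d₁ = [ln(300/200) + (0.042 + 0.44²/2)·0.6667] / 0.3593 = [0.4055 + 0.0925] / 0.3593 = 1.3862 ⇒ 1.39
N(d₁) = N(1.39) = 0.9177
Δ_call = N(d₁) = 0.9177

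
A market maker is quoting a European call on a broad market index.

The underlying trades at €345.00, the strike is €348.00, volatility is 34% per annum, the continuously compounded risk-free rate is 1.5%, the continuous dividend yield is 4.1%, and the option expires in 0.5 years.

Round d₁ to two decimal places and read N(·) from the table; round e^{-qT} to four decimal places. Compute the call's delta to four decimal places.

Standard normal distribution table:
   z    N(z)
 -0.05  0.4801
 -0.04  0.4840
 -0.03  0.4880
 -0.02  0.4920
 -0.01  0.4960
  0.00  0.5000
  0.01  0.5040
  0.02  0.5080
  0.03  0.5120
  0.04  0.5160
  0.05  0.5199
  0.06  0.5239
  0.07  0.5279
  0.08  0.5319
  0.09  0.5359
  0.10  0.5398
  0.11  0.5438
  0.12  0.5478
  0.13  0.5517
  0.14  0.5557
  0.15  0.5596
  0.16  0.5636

σ√T = 0.34·√0.5 = 0.2404
ln(S/K) + (r − q + σ²/2)T = ln(345/348) + (0.015 − 0.041 + 0.34²/2)·0.5 = -0.0087 + 0.0159 = 0.0072
d₁ = 0.0072 / 0.2404 = 0.0301 → 0.03
N(d₁) = N(0.03) = 0.5120
Δ_call = e^(−qT)·N(d₁) = 0.9797·0.5120 = 0.5016

0.5016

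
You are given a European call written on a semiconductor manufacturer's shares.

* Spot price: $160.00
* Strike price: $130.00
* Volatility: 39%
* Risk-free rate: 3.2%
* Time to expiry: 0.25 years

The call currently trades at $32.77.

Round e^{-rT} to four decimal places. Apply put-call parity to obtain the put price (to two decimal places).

$1.73

exp(−rT) = exp(−0.032·0.25) = 0.9920
Put-call parity: C − P = S − K·e^(−rT) = 160 − 130·0.9920 = 160 − 128.9600 = 31.0400
P = C − (C − P) = 32.77 − (31.0400) = 1.7300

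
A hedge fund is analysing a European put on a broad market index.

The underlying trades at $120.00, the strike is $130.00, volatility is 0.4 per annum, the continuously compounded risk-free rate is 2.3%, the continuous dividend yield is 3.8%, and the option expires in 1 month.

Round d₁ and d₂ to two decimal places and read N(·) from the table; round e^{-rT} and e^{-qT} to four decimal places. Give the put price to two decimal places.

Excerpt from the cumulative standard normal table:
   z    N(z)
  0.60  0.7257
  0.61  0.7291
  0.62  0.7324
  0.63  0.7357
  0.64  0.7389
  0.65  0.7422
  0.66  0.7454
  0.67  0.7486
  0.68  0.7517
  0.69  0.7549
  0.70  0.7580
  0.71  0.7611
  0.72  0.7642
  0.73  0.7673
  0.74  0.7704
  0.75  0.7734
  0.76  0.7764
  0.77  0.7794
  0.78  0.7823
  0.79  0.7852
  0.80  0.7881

T = 0.08333;  σ√T = 0.1155
d₁ = [ln(120/130) + (0.023 − 0.038 + 0.4²/2)·0.08333] / 0.1155 = [-0.0800 + 0.0054] / 0.1155 = -0.6463 ≈ -0.65
d₂ = d₁ − σ√T = -0.6463 − 0.1155 = -0.7618 ≈ -0.76
exp(−qT) = exp(−0.038·0.08333) = 0.9968;  exp(−rT) = exp(−0.023·0.08333) = 0.9981
N(−d₂) = N(0.76) = 0.7764;  N(−d₁) = N(0.65) = 0.7422
P = 130·0.9981·0.7764 − 120·0.9968·0.7422 = 100.7402 − 88.7790 = 11.9612

$11.96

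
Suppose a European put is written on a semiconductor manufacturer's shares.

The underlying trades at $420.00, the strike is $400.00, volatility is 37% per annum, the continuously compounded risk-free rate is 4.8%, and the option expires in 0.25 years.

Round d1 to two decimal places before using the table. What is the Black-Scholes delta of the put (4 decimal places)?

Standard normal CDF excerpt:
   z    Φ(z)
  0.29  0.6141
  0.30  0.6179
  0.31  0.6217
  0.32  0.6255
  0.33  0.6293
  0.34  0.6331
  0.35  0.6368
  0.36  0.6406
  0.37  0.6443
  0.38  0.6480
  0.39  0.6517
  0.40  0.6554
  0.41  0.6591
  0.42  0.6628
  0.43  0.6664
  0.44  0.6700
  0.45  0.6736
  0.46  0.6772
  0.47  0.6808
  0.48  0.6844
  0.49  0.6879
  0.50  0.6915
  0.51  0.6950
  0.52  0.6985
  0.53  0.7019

-0.3372

σ√T = 0.37·√0.25 = 0.1850
d₁ = [ln(420/400) + (0.048 + 0.37²/2)·0.25] / 0.1850 = [0.0488 + 0.0291] / 0.1850 = 0.4211 which rounds to 0.42
N(d₁) = N(0.42) = 0.6628
Δ_put = N(d₁) − 1 = 0.6628 − 1 = -0.3372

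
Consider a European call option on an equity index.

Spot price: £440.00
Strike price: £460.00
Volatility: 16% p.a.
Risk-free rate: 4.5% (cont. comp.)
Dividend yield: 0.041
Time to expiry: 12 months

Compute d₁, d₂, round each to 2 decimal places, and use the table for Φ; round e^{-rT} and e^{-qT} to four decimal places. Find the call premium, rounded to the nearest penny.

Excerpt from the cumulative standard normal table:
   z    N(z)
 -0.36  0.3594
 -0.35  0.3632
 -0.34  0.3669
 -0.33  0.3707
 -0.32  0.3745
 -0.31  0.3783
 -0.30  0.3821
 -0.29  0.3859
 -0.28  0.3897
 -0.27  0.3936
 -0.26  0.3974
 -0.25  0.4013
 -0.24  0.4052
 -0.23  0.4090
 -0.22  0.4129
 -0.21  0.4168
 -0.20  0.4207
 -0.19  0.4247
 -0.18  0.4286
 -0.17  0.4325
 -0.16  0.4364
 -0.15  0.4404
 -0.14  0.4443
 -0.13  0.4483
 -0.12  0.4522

£19.63

σ√T = 0.16 × 1.0000 = 0.1600
d₁ = [ln(440/460) + (0.045 − 0.041 + ½·0.16²)·1] / (σ√T) = (-0.0445 + 0.0168) / 0.1600 = -0.1728 → -0.17
d₂ = -0.1728 − 0.1600 = -0.3328 → -0.33
exp(−qT) = exp(−0.041·1) = 0.9598;  exp(−rT) = exp(−0.045·1) = 0.9560
N(d₁) = N(-0.17) = 0.4325;  N(d₂) = N(-0.33) = 0.3707
C = 440·0.9598·0.4325 − 460·0.9560·0.3707 = 182.6499 − 163.0190 = 19.6309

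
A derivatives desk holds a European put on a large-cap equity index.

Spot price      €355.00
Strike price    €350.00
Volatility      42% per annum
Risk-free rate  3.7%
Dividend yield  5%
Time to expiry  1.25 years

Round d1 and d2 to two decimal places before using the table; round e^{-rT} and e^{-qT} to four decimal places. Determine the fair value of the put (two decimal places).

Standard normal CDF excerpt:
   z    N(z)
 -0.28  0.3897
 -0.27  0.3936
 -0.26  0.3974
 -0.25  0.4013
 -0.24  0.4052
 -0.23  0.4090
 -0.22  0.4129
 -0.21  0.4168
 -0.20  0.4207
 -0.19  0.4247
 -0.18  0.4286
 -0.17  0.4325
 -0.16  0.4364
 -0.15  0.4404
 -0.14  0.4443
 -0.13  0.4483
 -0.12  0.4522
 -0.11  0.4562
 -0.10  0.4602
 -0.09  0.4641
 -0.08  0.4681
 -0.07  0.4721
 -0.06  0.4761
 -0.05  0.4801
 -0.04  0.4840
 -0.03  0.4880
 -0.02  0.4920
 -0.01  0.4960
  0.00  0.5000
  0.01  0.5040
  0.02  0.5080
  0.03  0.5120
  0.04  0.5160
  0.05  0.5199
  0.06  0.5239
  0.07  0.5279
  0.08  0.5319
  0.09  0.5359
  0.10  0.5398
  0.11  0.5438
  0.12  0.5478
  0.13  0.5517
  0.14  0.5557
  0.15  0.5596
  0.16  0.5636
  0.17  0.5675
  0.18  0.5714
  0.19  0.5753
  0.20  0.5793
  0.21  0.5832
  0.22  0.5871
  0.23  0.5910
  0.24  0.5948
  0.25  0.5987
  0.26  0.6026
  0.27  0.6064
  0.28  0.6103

€62.37

σ√T = 0.42·√1.25 = 0.4696
d₁ = [ln(355/350) + (0.037 − 0.05 + ½·0.42²)·1.25] / (σ√T) = (0.0142 + 0.0940) / 0.4696 = 0.2304 ≈ 0.23
d₂ = 0.2304 − 0.4696 = -0.2392 ≈ -0.24
exp(−qT) = exp(−0.05·1.25) = 0.9394;  exp(−rT) = exp(−0.037·1.25) = 0.9548
N(−d₂) = N(0.24) = 0.5948;  N(−d₁) = N(-0.23) = 0.4090
P = 350·0.9548·0.5948 − 355·0.9394·0.4090 = 198.7703 − 136.3962 = 62.3741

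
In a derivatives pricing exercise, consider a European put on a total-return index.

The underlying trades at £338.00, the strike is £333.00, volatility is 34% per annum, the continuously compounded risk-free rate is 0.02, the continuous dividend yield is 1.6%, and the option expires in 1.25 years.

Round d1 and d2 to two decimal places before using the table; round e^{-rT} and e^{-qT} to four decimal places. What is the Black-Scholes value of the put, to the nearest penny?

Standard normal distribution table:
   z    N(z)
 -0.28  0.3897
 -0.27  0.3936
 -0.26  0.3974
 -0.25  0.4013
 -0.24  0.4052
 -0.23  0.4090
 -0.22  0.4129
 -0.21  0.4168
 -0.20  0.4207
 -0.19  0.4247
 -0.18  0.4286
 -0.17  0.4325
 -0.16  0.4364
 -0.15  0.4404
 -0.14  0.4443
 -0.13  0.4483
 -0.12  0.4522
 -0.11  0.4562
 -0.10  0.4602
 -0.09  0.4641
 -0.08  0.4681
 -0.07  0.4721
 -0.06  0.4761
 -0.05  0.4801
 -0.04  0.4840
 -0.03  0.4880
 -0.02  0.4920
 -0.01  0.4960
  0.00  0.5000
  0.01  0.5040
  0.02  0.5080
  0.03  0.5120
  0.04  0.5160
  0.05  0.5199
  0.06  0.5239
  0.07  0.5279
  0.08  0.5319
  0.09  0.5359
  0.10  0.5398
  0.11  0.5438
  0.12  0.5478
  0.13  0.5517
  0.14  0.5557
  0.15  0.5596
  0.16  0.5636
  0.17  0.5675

σ√T = 0.34·√1.25 = 0.3801
ln(S/K) + (r − q + σ²/2)T = ln(338/333) + (0.02 − 0.016 + 0.34²/2)·1.25 = 0.0149 + 0.0773 = 0.0922
d₁ = 0.0922 / 0.3801 = 0.2424 ⇒ 0.24
d₂ = d₁ − σ√T = 0.2424 − 0.3801 = -0.1377 ⇒ -0.14
exp(−qT) = exp(−0.016·1.25) = 0.9802;  exp(−rT) = exp(−0.02·1.25) = 0.9753
P = 333·0.9753·N(0.14) − 338·0.9802·N(-0.24) = 333·0.9753·0.5557 − 338·0.9802·0.4052 = 180.4774 − 134.2458 = 46.2316

£46.23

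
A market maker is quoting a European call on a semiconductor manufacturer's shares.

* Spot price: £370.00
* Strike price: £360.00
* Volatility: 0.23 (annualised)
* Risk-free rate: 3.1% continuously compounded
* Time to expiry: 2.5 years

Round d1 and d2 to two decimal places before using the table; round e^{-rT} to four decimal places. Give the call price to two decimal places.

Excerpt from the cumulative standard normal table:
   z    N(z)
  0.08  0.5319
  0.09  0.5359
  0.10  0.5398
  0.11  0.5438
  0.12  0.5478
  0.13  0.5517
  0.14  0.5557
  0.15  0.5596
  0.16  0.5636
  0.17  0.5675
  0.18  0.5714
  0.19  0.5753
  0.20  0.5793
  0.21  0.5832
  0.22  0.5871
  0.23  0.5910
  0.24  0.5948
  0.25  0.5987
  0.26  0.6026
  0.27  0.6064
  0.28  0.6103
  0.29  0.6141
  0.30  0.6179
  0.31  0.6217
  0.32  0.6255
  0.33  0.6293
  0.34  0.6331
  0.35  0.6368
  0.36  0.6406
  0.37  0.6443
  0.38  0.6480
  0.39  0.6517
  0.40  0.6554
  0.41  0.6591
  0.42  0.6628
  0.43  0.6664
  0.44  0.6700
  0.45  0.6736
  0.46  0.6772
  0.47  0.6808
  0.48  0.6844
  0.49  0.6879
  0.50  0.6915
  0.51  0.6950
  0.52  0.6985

σ√T = 0.23·√2.5 = 0.3637
ln(S/K) + (r + σ²/2)T = ln(370/360) + (0.031 + 0.23²/2)·2.5 = 0.0274 + 0.1436 = 0.1710
d₁ = 0.1710 / 0.3637 = 0.4703 ≈ 0.47
d₂ = d₁ − σ√T = 0.4703 − 0.3637 = 0.1066 ≈ 0.11
e^(−rT) = e^(−0.031·2.5) = 0.9254
C = 370·N(0.47) − 360·0.9254·N(0.11) = 370·0.6808 − 360·0.9254·0.5438 = 251.8960 − 181.1637 = 70.7323

£70.73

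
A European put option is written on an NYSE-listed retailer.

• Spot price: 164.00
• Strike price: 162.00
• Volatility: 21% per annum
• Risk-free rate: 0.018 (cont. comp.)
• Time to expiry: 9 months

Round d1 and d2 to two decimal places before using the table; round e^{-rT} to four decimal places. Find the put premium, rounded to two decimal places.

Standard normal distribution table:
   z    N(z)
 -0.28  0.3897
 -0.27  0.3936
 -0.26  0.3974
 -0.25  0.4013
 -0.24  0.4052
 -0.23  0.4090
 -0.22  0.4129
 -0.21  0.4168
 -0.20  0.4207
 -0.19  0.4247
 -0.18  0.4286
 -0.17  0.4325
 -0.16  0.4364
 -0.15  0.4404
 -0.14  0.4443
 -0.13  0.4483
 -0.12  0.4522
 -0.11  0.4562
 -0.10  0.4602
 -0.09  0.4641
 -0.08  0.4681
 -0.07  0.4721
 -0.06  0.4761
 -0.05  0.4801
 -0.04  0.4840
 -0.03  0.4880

9.66

T = 0.75;  σ√T = 0.1819
d₁ = [ln(164/162) + (0.018 + 0.21²/2)·0.75] / 0.1819 = [0.0123 + 0.0300] / 0.1819 = 0.2326 which rounds to 0.23
d₂ = d₁ − σ√T = 0.2326 − 0.1819 = 0.0508 which rounds to 0.05
e^(−rT) = e^(−0.018·0.75) = 0.9866
N(−d₂) = N(-0.05) = 0.4801;  N(−d₁) = N(-0.23) = 0.4090
P = 162·0.9866·0.4801 − 164·0.4090 = 76.7340 − 67.0760 = 9.6580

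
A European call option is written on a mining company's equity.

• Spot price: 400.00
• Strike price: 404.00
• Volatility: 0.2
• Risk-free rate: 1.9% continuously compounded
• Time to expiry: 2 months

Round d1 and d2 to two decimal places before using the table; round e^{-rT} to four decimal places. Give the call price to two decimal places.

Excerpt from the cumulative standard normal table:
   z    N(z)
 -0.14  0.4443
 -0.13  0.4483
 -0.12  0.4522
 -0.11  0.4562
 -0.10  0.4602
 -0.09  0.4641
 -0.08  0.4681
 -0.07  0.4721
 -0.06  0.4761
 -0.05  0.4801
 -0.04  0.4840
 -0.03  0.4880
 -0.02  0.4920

11.50

σ√T = 0.2 × 0.4082 = 0.0816
d₁ = [ln(400/404) + (0.019 + 0.2²/2)·0.1667] / 0.0816 = [-0.0100 + 0.0065] / 0.0816 = -0.0423 ≈ -0.04
d₂ = d₁ − σ√T = -0.0423 − 0.0816 = -0.1239 ≈ -0.12
e^(−rT) = e^(−0.019·0.1667) = 0.9968
N(d₁) = N(-0.04) = 0.4840;  N(d₂) = N(-0.12) = 0.4522
C = 400·0.4840 − 404·0.9968·0.4522 = 193.6000 − 182.1042 = 11.4958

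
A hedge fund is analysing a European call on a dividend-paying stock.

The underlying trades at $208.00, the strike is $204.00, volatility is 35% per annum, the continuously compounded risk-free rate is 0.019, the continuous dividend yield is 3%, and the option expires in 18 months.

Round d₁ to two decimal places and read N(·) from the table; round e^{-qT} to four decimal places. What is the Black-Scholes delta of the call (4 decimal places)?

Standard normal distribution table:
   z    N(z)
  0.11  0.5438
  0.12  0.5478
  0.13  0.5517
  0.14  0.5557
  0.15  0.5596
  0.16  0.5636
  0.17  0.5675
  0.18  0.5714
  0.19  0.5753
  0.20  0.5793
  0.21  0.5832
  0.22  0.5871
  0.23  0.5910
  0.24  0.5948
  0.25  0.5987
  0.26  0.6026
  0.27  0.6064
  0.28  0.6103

T = 1.5;  σ√T = 0.4287
d₁ = [ln(208/204) + (0.019 − 0.03 + 0.35²/2)·1.5] / 0.4287 = [0.0194 + 0.0754] / 0.4287 = 0.2211 which rounds to 0.22
N(d₁) = N(0.22) = 0.5871
Δ_call = e^(−qT)·N(d₁) = 0.9560·0.5871 = 0.5613

0.5613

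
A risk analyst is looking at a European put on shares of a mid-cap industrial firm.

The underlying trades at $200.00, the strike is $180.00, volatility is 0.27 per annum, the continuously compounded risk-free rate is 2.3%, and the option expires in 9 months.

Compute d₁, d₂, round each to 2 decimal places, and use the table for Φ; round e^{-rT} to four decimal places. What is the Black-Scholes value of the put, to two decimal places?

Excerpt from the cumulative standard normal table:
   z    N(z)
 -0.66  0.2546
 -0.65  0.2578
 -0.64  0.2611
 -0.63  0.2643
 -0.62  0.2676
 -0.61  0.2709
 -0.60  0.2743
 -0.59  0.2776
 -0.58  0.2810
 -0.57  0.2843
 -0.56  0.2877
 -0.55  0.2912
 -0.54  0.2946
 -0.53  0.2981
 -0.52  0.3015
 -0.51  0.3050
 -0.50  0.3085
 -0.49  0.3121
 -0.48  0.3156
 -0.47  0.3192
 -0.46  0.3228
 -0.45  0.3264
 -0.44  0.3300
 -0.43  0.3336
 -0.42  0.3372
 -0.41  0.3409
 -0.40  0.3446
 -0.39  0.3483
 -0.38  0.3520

T = 0.75;  σ√T = 0.2338
d₁ = [ln(200/180) + (0.023 + 0.27²/2)·0.75] / 0.2338 = [0.1054 + 0.0446] / 0.2338 = 0.6413 → 0.64
d₂ = d₁ − σ√T = 0.6413 − 0.2338 = 0.4075 → 0.41
e^(−rT) = e^(−0.023·0.75) = 0.9829
N(−d₂) = N(-0.41) = 0.3409;  N(−d₁) = N(-0.64) = 0.2611
P = 180·0.9829·0.3409 − 200·0.2611 = 60.3127 − 52.2200 = 8.0927

$8.09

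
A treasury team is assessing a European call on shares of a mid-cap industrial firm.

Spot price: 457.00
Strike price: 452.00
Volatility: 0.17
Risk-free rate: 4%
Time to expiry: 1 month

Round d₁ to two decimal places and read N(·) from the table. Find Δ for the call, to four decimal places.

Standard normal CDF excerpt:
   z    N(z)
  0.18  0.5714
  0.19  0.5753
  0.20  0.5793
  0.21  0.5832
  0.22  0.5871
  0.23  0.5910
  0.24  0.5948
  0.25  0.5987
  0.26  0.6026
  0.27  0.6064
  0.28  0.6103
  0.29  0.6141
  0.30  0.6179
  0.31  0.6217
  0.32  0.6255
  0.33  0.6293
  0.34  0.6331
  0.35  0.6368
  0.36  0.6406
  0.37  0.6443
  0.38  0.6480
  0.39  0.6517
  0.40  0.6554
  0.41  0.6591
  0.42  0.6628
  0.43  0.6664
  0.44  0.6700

T = 0.08333;  σ√T = 0.0491
ln(S/K) + (r + σ²/2)T = ln(457/452) + (0.04 + 0.17²/2)·0.08333 = 0.0110 + 0.0045 = 0.0155
d₁ = 0.0155 / 0.0491 = 0.3166 ≈ 0.32
N(d₁) = N(0.32) = 0.6255
Δ_call = N(d₁) = 0.6255

0.6255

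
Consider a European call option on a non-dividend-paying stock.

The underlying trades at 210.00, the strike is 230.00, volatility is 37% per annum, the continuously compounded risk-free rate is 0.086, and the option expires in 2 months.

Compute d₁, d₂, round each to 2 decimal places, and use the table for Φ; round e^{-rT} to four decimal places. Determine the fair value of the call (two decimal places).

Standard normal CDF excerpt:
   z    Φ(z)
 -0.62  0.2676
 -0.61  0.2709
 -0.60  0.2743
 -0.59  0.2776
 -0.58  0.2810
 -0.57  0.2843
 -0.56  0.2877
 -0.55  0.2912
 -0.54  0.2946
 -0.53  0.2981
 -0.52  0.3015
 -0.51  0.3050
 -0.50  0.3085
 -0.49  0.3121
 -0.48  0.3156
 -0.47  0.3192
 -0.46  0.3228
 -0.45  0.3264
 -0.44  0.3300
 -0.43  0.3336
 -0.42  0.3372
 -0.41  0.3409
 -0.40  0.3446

6.34

T = 0.1667;  σ√T = 0.1511
d₁ = [ln(210/230) + (0.086 + ½·0.37²)·0.1667] / (σ√T) = (-0.0910 + 0.0257) / 0.1511 = -0.4318 → -0.43
d₂ = -0.4318 − 0.1511 = -0.5829 → -0.58
e^(−rT) = e^(−0.086·0.1667) = 0.9858
N(d₁) = N(-0.43) = 0.3336;  N(d₂) = N(-0.58) = 0.2810
C = 210·0.3336 − 230·0.9858·0.2810 = 70.0560 − 63.7123 = 6.3437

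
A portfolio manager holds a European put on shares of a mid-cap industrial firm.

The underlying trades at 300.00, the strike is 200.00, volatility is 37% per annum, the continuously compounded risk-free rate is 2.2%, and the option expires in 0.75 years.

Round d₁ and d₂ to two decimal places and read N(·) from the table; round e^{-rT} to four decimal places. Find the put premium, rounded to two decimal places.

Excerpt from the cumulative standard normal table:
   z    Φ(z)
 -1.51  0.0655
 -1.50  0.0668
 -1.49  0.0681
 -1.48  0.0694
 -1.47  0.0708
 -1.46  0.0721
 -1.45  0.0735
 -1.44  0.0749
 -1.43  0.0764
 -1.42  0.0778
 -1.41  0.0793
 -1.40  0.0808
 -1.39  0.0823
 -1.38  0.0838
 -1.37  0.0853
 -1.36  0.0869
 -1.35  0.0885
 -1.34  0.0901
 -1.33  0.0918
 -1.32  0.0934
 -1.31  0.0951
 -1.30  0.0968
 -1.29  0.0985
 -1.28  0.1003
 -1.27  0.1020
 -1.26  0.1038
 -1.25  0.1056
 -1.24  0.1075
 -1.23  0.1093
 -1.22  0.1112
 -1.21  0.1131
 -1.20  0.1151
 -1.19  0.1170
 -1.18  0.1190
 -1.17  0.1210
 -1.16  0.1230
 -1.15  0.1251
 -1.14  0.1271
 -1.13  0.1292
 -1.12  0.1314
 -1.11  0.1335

σ√T = 0.37·√0.75 = 0.3204
d₁ = [ln(300/200) + (0.022 + ½·0.37²)·0.75] / (σ√T) = (0.4055 + 0.0678) / 0.3204 = 1.4771 ≈ 1.48
d₂ = 1.4771 − 0.3204 = 1.1567 ≈ 1.16
exp(−rT) = exp(−0.022·0.75) = 0.9836
N(−d₂) = N(-1.16) = 0.1230;  N(−d₁) = N(-1.48) = 0.0694
P = 200·0.9836·0.1230 − 300·0.0694 = 24.1966 − 20.8200 = 3.3766

3.38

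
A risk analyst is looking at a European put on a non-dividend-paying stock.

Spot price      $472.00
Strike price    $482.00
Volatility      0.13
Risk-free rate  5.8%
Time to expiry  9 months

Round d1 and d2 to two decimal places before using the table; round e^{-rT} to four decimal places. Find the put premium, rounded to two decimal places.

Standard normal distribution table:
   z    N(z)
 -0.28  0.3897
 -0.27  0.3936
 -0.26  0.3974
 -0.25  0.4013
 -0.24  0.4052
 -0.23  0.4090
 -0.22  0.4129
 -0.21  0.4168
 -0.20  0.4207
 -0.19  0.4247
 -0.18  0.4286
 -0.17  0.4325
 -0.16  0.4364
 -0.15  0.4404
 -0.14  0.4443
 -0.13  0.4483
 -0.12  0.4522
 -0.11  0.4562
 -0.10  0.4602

T = 0.75;  σ√T = 0.1126
d₁ = [ln(472/482) + (0.058 + 0.13²/2)·0.75] / 0.1126 = [-0.0210 + 0.0498] / 0.1126 = 0.2565 ≈ 0.26
d₂ = d₁ − σ√T = 0.2565 − 0.1126 = 0.1439 ≈ 0.14
exp(−rT) = exp(−0.058·0.75) = 0.9574
N(−d₂) = N(-0.14) = 0.4443;  N(−d₁) = N(-0.26) = 0.3974
P = 482·0.9574·0.4443 − 472·0.3974 = 205.0297 − 187.5728 = 17.4569

$17.46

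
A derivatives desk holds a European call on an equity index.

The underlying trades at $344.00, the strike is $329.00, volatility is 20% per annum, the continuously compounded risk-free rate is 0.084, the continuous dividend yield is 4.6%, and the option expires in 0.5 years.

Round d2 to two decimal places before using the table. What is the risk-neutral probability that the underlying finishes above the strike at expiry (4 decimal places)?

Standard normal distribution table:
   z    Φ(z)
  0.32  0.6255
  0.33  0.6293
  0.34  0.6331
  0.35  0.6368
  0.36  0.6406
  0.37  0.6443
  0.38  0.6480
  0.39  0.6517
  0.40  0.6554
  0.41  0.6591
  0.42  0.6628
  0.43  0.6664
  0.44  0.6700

σ√T = 0.2·√0.5 = 0.1414
ln(S/K) + (r − q + σ²/2)T = ln(344/329) + (0.084 − 0.046 + 0.2²/2)·0.5 = 0.0446 + 0.0290 = 0.0736
d₁ = 0.0736 / 0.1414 = 0.5203 which rounds to 0.52
d₂ = d₁ − σ√T = 0.5203 − 0.1414 = 0.3789 which rounds to 0.38
Pr(exercise) under Q = N(d₂) = 0.6480

0.6480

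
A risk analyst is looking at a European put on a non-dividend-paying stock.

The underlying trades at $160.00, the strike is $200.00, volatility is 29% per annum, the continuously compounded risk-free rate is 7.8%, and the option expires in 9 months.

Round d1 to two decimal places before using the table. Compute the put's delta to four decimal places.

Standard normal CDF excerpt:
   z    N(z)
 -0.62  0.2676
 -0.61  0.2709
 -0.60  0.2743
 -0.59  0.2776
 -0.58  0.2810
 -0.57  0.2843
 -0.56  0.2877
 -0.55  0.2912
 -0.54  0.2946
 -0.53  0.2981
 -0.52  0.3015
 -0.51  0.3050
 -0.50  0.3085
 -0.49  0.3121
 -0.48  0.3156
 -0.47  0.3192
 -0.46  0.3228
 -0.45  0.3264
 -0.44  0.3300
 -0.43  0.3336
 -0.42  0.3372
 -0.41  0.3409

-0.7019

σ√T = 0.29 × 0.8660 = 0.2511
d₁ = [ln(160/200) + (0.078 + 0.29²/2)·0.75] / 0.2511 = [-0.2231 + 0.0900] / 0.2511 = -0.5300 → -0.53
N(d₁) = N(-0.53) = 0.2981
Δ_put = N(d₁) − 1 = 0.2981 − 1 = -0.7019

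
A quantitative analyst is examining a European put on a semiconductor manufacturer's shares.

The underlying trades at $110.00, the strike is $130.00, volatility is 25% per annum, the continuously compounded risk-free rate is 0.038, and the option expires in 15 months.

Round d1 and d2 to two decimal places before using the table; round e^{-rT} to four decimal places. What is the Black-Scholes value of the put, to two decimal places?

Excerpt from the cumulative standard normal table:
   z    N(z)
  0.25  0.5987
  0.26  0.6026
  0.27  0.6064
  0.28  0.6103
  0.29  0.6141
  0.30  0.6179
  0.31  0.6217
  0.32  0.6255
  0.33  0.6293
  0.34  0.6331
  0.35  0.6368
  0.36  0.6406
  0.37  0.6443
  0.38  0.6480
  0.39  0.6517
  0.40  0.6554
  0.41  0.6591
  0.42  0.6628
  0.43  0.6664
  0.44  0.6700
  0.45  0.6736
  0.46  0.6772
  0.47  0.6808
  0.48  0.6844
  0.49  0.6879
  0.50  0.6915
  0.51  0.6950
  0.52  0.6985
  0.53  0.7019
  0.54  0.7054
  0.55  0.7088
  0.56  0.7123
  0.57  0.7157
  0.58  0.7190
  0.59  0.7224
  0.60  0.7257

σ√T = 0.25·√1.25 = 0.2795
d₁ = [ln(110/130) + (0.038 + 0.25²/2)·1.25] / 0.2795 = [-0.1671 + 0.0866] / 0.2795 = -0.2880 which rounds to -0.29
d₂ = d₁ − σ√T = -0.2880 − 0.2795 = -0.5675 which rounds to -0.57
exp(−rT) = exp(−0.038·1.25) = 0.9536
P = 130·0.9536·N(0.57) − 110·N(0.29) = 130·0.9536·0.7157 − 110·0.6141 = 88.7239 − 67.5510 = 21.1729

$21.17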